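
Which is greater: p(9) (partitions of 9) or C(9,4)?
C(9,4)

Working:
Pentagonal recurrence p(n) = p(n−1) + p(n−2) − p(n−5) − p(n−7) + …: p(9) = p(8) + p(7) − p(4) − p(2) = 22 + 15 − 5 − 2 = 30; C(9,4) = 126.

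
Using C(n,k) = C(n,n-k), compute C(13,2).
78
C(13,2) = C(13,11) = 78.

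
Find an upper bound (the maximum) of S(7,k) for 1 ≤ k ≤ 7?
350

Solution: Row S(7,k) for k = 1..7 (via S(n,k) = k·S(n−1,k) + S(n−1,k−1)): 1, 63, 301, 350, 140, 21, 1. The row is unimodal; maximum at k = 4: 350.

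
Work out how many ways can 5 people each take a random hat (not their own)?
44

Reasoning: Using D(n) = (n-1)[D(n-1) + D(n-2)]:
D(5) = (5-1) × [D(4) + D(3)]
      = 4 × [9 + 2]
      = 4 × 11
      = 44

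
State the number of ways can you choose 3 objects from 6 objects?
20

Solution: C(6,3) = 6! / (3! × (6-3)!)
         = 6! / (3! × 3!)
         = 20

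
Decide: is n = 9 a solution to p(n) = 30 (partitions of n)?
Yes

Explanation: Pentagonal recurrence p(n) = p(n−1) + p(n−2) − p(n−5) − p(n−7) + …: p(9) = p(8) + p(7) − p(4) − p(2) = 22 + 15 − 5 − 2 = 30, which equals 30.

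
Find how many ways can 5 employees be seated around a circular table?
24

Explanation: Circular arrangements: (5-1)! = 24.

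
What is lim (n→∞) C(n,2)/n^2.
1/2
C(n,2) ≈ n^2/2! for large n. Limit = 1/2! = 1/2.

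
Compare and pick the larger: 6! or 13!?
13!

Reasoning: 6!=720, 13!=6,227,020,800. 13! > 6!.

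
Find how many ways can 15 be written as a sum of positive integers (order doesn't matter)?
176

Pentagonal recurrence p(n) = p(n−1) + p(n−2) − p(n−5) − p(n−7) + …: p(15) = p(14) + p(13) − p(10) − p(8) + p(3) + p(0) = 135 + 101 − 42 − 22 + 3 + 1 = 176.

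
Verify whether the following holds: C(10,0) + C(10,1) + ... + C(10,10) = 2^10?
True
Binomial theorem with x = y = 1: Σ C(10,i) = (1+1)^10 = 2^10 = 1,024. The statement holds.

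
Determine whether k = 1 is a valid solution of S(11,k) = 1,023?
No

Reasoning: S(11,1) = 1·S(10,1) + S(10,0) = 1·1 + 0 = 1, which does not equal 1,023.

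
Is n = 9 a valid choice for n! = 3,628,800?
9! = 9·8! = 9·40,320 = 362,880, which does not equal 3,628,800.
Final answer: No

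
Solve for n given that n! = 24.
n! is strictly increasing. 2! = 2, 3! = 6, 4! = 24 ✓. So n = 4.
Final answer: 4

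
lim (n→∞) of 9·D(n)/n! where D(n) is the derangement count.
9/e
D(n)/n! → 1/e, so 9·D(n)/n! → 9/e.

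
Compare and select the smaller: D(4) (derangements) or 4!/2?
D(4)

Reasoning: D(4) = (4-1)·[D(3) + D(2)] = 3·[2 + 1] = 9; 4!/2 = 24/2 = 12.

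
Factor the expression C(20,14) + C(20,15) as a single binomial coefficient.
C(21,15)

Explanation: By Pascal's identity: C(20,14) + C(20,15) = C(21,15) = 54,264.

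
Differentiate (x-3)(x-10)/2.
(2x - 13)/2

Reasoning: d/dx[(x-3)(x-10)] = (x-10) + (x-3) = 2x - 13. Dividing by 2 gives (2x - 13)/2.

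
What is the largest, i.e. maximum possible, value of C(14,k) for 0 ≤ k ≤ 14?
Maximum at k = 7: C(14,7) = 3,432.
Final answer: 3,432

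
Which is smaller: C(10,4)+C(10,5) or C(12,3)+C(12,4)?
C(10,4)+C(10,5)

First=462, Second=715.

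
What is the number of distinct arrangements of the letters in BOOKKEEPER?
151,200

Explanation: Word has 10 letters (B=1, O=2, K=2, E=3, P=1, R=1). Arrangements: 10!/Π(k!) = 151,200.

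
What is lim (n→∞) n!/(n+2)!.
n!/(n+2)! = 1/[(n+1)(n+2)] → 0 as n → ∞.
Final answer: 0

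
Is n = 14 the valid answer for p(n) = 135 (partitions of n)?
Yes

Solution: Pentagonal recurrence p(n) = p(n−1) + p(n−2) − p(n−5) − p(n−7) + …: p(14) = p(13) + p(12) − p(9) − p(7) + p(2) = 101 + 77 − 30 − 15 + 2 = 135, which equals 135.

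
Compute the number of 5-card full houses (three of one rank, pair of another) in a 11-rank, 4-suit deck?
2,640
Triple rank: 11. Triple suits: C(4,3)=4. Pair rank: 10. Pair suits: C(4,2)=6. Total: 2,640.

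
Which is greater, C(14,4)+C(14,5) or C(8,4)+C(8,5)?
C(14,4)+C(14,5)
First=3,003, Second=126.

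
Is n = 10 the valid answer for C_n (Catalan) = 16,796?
C_10 = C(20,10)/(10+1) = 184,756/11 = 16,796, which equals 16,796.
Final answer: Yes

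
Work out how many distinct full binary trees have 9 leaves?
1,430

Reasoning: Using the Catalan number formula: C_n = C(2n, n) / (n+1)
C_8 = C(16, 8) / (8+1)
     = 12870 / 9
     = 1,430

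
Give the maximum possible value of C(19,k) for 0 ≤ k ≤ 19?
Maximum at k = 9 or k = 10: C(19,9) = 92,378.
Final answer: 92,378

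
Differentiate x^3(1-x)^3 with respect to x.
3x^2(1-x)^3 - 3x^3(1-x)^2

Explanation: Product rule: 3x^{2}(1-x)^{3} + x^3·(-3)(1-x)^{2}.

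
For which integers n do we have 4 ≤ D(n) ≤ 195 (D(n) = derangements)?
4, 5

Solution: Using D(n) = (n−1)[D(n−1) + D(n−2)] with D(1)=0, D(2)=1: D(3)=2; D(4)=9; D(5)=44; D(6)=265. So valid n = 4, 5.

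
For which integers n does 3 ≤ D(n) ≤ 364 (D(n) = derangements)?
Using D(n) = (n−1)[D(n−1) + D(n−2)] with D(1)=0, D(2)=1: D(3)=2; D(4)=9; D(5)=44; D(6)=265; D(7)=1,854. So valid n = 4, 5, 6.

Answer: 4, 5, 6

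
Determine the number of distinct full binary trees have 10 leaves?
4,862

Explanation: Using the Catalan number formula: C_n = C(2n, n) / (n+1)
C_9 = C(18, 9) / (9+1)
     = 48620 / 10
     = 4,862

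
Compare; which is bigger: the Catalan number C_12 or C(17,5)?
C_12

Working:
C_12 = C(24,12)/(12+1) = 2,704,156/13 = 208,012; C(17,5) = 6,188.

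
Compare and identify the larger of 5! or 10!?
5!=120, 10!=3,628,800. 10! > 5!.

Answer: 10!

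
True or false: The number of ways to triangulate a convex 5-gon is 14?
False

Working:
Triangulations of a convex 5-gon are counted by the Catalan number C_3: C_3 = C(6,3)/(3+1) = 20/4 = 5.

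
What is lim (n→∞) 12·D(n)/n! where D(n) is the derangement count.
12/e
D(n)/n! → 1/e, so 12·D(n)/n! → 12/e.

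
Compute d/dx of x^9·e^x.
(9x^8 + x^9)e^x

Product rule: d/dx[x^9]·e^x + x^9·d/dx[e^x] = 9x^{8}e^x + x^9e^x.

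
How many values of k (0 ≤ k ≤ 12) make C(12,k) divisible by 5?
Checking C(12,k) mod 5 for k = 0..12: divisible at k = 3, 4, 8, 9. That's 4 values.
Final answer: 4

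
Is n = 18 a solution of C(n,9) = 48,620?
C(18,9) = 18·17·16·15·14·13·12·11·10/9! = 17,643,225,600/362,880 = 48,620, which equals 48,620.
Final answer: Yes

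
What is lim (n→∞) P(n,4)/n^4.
P(n,4) = n(n-1)(n-2)(n-3) ≈ n^4 for large n. Limit = 1.
Final answer: 1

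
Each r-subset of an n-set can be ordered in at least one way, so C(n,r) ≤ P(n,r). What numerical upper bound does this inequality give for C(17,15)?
177,843,714,048,000

P(17,15) = 17·16·15·14·13·12·11·10·9·8·7·6·5·4·3 = 177,843,714,048,000, so C(17,15) ≤ 177,843,714,048,000. (The bound is loose by a factor of 15! = 1,307,674,368,000: C(17,15) = 177,843,714,048,000/1,307,674,368,000 = 136.)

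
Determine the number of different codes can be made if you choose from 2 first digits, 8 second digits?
16

Working:
By the multiplication principle: 2 × 8 = 16.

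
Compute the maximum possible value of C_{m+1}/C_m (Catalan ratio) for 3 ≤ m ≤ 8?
C_{m+1}/C_m = 2(2m+1)/(m+2), which increases with m. Maximum at m = 8: 2·17/10 = 17/5.

Answer: 17/5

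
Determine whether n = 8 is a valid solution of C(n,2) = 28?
Yes

C(8,2) = 8·7/2! = 56/2 = 28, which equals 28.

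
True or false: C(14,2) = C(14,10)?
False

Explanation: C(14,2) = 91 but C(14,10) = 1,001; symmetry gives C(14,2) = C(14,12), not C(14,10).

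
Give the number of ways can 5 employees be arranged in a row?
Arrangements of 5 distinct objects: 5! = 120.

Answer: 120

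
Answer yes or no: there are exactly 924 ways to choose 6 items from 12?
Yes

Explanation: C(12,6) = 924.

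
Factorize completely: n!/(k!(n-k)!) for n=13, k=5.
C(13,5) = 1,287

Solution: This is the binomial coefficient C(13,5) = 1,287.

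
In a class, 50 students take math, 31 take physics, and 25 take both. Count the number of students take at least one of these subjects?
56

|A∪B| = |A|+|B|-|A∩B| = 50+31-25 = 56.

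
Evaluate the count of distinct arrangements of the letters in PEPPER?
60
Word has 6 letters (P=3, E=2, R=1). Arrangements: 6!/Π(k!) = 60.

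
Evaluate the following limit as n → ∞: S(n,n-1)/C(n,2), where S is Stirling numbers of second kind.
1
S(n,n-1) = C(n,2), so the limit is 1.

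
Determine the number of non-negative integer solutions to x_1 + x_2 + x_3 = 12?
91
C(12+3-1, 3-1) = 91.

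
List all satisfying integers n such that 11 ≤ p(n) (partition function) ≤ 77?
6, 7, 8, 9, 10, 11, 12

Explanation: Tabulating p(n) via p(n) = p(n−1) + p(n−2) − p(n−5) − p(n−7) + …: p(5)=7; p(6)=11; p(7)=15; p(8)=22; p(9)=30; p(10)=42; p(11)=56; p(12)=77; p(13)=101. So valid n = 6, 7, 8, 9, 10, 11, 12.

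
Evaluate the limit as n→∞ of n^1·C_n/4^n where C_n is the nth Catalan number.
0

Working:
C_n ~ 4^n/(n^(3/2)√π), so n^1·C_n/4^n ~ n^(1 − 3/2)/√π → 0.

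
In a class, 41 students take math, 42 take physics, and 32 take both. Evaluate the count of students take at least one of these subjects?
|A∪B| = |A|+|B|-|A∩B| = 41+42-32 = 51.

Answer: 51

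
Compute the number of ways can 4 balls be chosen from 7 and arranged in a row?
840

P(7,4) = 7!/(7-4)! = 840.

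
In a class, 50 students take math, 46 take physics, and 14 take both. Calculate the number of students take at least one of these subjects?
82

Working:
|A∪B| = |A|+|B|-|A∩B| = 50+46-14 = 82.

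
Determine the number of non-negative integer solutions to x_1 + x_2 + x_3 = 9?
55
C(9+3-1, 3-1) = 55.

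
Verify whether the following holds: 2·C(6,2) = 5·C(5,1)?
False

Reasoning: Absorption identity k·C(n,k) = n·C(n-1,k-1). LHS = 2·15 = 30; RHS = 5·5 = 25.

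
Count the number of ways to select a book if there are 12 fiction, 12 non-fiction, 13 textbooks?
37
By the addition principle: 12 + 12 + 13 = 37.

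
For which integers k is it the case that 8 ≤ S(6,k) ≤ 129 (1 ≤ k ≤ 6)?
S(6,1)=1; S(6,2)=31; S(6,3)=90; S(6,4)=65; S(6,5)=15; S(6,6)=1. So valid k = 2, 3, 4, 5.
Final answer: 2, 3, 4, 5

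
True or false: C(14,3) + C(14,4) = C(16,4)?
False

Working:
Pascal's identity gives C(15,4) = 1,365, whereas C(16,4) = 1,820.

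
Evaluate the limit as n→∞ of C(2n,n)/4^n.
0

Solution: C(2n,n) ~ 4^n/√(πn), so C(2n,n)/4^n ~ 1/√(πn) → 0.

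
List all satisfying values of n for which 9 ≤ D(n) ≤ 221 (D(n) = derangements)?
Using D(n) = (n−1)[D(n−1) + D(n−2)] with D(1)=0, D(2)=1: D(3)=2; D(4)=9; D(5)=44; D(6)=265. So valid n = 4, 5.

Answer: 4, 5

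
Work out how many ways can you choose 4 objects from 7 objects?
35

Working:
C(7,4) = 7! / (4! × (7-4)!)
         = 7! / (4! × 3!)
         = 35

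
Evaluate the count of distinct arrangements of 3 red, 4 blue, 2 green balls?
1,260

Solution: Multinomial: 9!/(3! × 4! × 2!) = 1,260.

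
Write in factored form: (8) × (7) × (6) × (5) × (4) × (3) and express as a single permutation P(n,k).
P(8,6) = 8!/(2)!

Working:
Product of 6 consecutive descending integers starting at 8: P(8,6) = 8!/2! = 20,160.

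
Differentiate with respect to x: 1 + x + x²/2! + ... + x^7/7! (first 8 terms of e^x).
Differentiating term by term gives the first 7 terms of e^x.
Final answer: 1 + x + x²/2! + ... + x^6/6!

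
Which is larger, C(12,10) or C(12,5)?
C(12,5)

Solution: C(12,10)=66, C(12,5)=792.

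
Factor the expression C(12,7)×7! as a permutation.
P(12,7)

Solution: C(12,7)×7! = [12!/(7!(5)!)]×7! = 12!/(5)! = P(12,7) = 3,991,680.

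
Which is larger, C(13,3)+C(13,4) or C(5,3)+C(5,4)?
First=1,001, Second=15.
Final answer: C(13,3)+C(13,4)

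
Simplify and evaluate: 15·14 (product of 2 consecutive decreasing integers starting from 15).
210

Solution: This is P(15,2) = 15!/(13)! = 210.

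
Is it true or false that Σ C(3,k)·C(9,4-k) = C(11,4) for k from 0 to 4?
Vandermonde's identity gives C(12,4) = 495; RHS C(11,4) = 330.
Final answer: False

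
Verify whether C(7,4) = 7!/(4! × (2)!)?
False

Reasoning: The correct denominator is 4!×3!, giving C(7,4) = 35; the stated RHS is 7!/(4!×2!) = 105 ≠ 35, so the statement does not hold.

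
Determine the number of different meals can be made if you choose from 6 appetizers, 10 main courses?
60

Working:
By the multiplication principle: 6 × 10 = 60.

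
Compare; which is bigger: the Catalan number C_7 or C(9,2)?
C_7
C_7 = C(14,7)/(7+1) = 3,432/8 = 429; C(9,2) = 36.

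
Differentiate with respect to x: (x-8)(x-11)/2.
d/dx[(x-8)(x-11)] = (x-11) + (x-8) = 2x - 19. Dividing by 2 gives (2x - 19)/2.

Answer: (2x - 19)/2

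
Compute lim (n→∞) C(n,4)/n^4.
1/24
C(n,4) ≈ n^4/4! for large n. Limit = 1/4! = 1/24.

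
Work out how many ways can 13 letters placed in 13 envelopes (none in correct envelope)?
2,290,792,932

Solution: Using D(n) = (n-1)[D(n-1) + D(n-2)]:
D(13) = (13-1) × [D(12) + D(11)]
      = 12 × [176214841 + 14684570]
      = 12 × 190899411
      = 2,290,792,932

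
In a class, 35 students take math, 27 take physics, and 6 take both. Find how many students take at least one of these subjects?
|A∪B| = |A|+|B|-|A∩B| = 35+27-6 = 56.

Answer: 56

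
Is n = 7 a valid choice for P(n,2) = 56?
P(7,2) = 7·6 = 42, which does not equal 56.

Answer: No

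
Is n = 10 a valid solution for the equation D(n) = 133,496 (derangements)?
No

Reasoning: D(10) = (10-1)·[D(9) + D(8)] = 9·[133,496 + 14,833] = 1,334,961, which does not equal 133,496.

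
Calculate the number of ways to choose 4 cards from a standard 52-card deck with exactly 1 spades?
118,807

Solution: 13 spades and 39 non-spades: C(13,1) × C(39,3) = 13 × 9139 = 118,807.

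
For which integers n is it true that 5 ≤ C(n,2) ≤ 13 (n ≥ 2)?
4, 5

Explanation: C(3,2)=3; C(4,2)=6; C(5,2)=10; C(6,2)=15. So valid n = 4, 5.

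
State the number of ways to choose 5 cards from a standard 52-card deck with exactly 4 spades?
13 spades and 39 non-spades: C(13,4) × C(39,1) = 715 × 39 = 27,885.
Final answer: 27,885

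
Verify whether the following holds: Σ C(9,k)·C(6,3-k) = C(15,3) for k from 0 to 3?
True

Explanation: Vandermonde's identity gives C(15,3) = 455; RHS C(15,3) = 455.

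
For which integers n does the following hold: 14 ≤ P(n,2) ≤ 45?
P(4,2)=12; P(5,2)=20; P(6,2)=30; P(7,2)=42; P(8,2)=56. So valid n = 5, 6, 7.

Answer: 5, 6, 7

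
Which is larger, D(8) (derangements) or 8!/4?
D(8)

Solution: D(8) = (8-1)·[D(7) + D(6)] = 7·[1,854 + 265] = 14,833; 8!/4 = 40,320/4 = 10,080.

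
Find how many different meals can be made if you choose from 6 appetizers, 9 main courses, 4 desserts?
216

Working:
By the multiplication principle: 6 × 9 × 4 = 216.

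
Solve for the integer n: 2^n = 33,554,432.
25

33,554,432 = 1,024 × 1,024 × 32 = 2^10 × 2^10 × 2^5 = 2^25, so n = 25.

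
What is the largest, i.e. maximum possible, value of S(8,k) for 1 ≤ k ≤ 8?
1,701

Solution: Row S(8,k) for k = 1..8 (via S(n,k) = k·S(n−1,k) + S(n−1,k−1)): 1, 127, 966, 1,701, 1,050, 266, 28, 1. The row is unimodal; maximum at k = 4: 1,701.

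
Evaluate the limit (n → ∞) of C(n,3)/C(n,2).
∞

Solution: C(n,3)/C(n,2) = (n-2)/3 → ∞ as n → ∞.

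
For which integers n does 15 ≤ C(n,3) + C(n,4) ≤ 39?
5, 6

Solution: C(4,3)+C(4,4)=5; C(5,3)+C(5,4)=15; C(6,3)+C(6,4)=35; C(7,3)+C(7,4)=70. So valid n = 5, 6.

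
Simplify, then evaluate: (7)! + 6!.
(7)! + 6! = (7)·6! + 6! = (7+1)·6! = 8·6! = 5,760.

Answer: 5,760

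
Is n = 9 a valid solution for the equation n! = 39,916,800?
No

Working:
9! = 9·8! = 9·40,320 = 362,880, which does not equal 39,916,800.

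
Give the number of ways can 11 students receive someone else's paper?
14,684,570

Reasoning: Using D(n) = (n-1)[D(n-1) + D(n-2)]:
D(11) = (11-1) × [D(10) + D(9)]
      = 10 × [1334961 + 133496]
      = 10 × 1468457
      = 14,684,570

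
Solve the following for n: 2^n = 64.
6

Reasoning: 2^6 = 64, so n = 6.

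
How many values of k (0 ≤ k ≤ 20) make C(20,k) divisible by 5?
16

Solution: Checking C(20,k) mod 5 for k = 0..20: divisible at k = 1, 2, 3, 4, 6, 7, 8, 9, 11, 12, 13, 14, 16, 17, 18, 19. That's 16 values.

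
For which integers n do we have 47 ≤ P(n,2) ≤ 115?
8, 9, 10, 11

Working:
P(7,2)=42; P(8,2)=56; P(9,2)=72; P(10,2)=90; P(11,2)=110; P(12,2)=132. So valid n = 8, 9, 10, 11.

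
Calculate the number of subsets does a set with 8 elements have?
256

Solution: Each element can be included or excluded: 2^8 = 256.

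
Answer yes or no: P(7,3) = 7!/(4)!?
Yes

Permutation formula P(n,k) = n!/(n-k)!: 7!/4! = 5,040/24 = 210 = P(7,3). The statement holds.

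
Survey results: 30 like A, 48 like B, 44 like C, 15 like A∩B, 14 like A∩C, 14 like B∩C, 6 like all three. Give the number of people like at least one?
85

Solution: |A∪B∪C| = 30+48+44-15-14-14+6 = 85.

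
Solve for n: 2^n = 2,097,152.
21

Solution: 2,097,152 = 1,024 × 1,024 × 2 = 2^10 × 2^10 × 2^1 = 2^21, so n = 21.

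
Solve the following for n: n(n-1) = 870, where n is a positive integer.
30

n² − n − 870 = 0, so n = (1 ± √(1 + 4·870))/2 = (1 ± √3,481)/2 = (1 ± 59)/2, i.e. n = 30 or n = -29. Taking the positive root, n = 30 (check: 30×29 = 870).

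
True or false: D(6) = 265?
Derangements of 6 elements: D(6) = (6-1)·[D(5) + D(4)] = 5·[44 + 9] = 265.
Final answer: True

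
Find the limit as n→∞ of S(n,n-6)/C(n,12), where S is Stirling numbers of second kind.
10395
The leading term of S(n,n-6) as a polynomial in n is (11)!!·C(n,12), so the ratio → (11)!! = 10395.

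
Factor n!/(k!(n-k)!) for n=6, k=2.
C(6,2) = 15

Working:
This is the binomial coefficient C(6,2) = 15.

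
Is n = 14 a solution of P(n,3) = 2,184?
Yes

Working:
P(14,3) = 14·13·12 = 2,184, which equals 2,184.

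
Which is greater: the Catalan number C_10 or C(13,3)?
C_10

Explanation: C_10 = C(20,10)/(10+1) = 184,756/11 = 16,796; C(13,3) = 286.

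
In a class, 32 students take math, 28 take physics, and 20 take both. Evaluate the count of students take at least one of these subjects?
40
|A∪B| = |A|+|B|-|A∩B| = 32+28-20 = 40.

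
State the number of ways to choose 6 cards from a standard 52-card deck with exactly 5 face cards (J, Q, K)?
12 face cards and 40 non-face cards: C(12,5) × C(40,1) = 792 × 40 = 31,680.

Answer: 31,680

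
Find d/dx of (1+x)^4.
Using the power rule: d/dx (1+x)^4 = 4(1+x)^{3}.

Answer: 4(1+x)^3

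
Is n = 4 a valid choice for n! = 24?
Yes

4! = 4·3! = 4·6 = 24, which equals 24.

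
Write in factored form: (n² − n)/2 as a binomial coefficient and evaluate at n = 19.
C(n,2); C(19,2) = 171
(n² − n)/2 = n(n−1)/2 = C(n,2). At n = 19: C(19,2) = 171.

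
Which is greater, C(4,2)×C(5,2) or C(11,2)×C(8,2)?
C(4,2)×C(5,2)=60, C(11,2)×C(8,2)=1,540.
Final answer: C(11,2)×C(8,2)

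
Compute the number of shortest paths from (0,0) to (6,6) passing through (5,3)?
To (5,3): C(8,5)=56. From there: C(4,1)=4. Total: 224.
Final answer: 224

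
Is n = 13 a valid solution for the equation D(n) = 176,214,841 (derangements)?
No

Working:
D(13) = (13-1)·[D(12) + D(11)] = 12·[176,214,841 + 14,684,570] = 2,290,792,932, which does not equal 176,214,841.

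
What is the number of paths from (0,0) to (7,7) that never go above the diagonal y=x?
429

Explanation: Counted by the Catalan number C_7: C_7 = C(14,7)/(7+1) = 3,432/8 = 429.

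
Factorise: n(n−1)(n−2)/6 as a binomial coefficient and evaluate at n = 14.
n(n−1)(n−2)/6 = n!/(3!(n−3)!) = C(n,3). At n = 14: C(14,3) = 364.
Final answer: C(n,3); C(14,3) = 364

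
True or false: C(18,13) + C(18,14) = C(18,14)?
Pascal's identity gives C(19,14) = 11,628, whereas C(18,14) = 3,060.
Final answer: False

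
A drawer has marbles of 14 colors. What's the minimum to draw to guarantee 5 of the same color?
57

Explanation: Worst case: 4 of each = 56. One more: 57.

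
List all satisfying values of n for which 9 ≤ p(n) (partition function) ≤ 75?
6, 7, 8, 9, 10, 11

Solution: Tabulating p(n) via p(n) = p(n−1) + p(n−2) − p(n−5) − p(n−7) + …: p(5)=7; p(6)=11; p(7)=15; p(8)=22; p(9)=30; p(10)=42; p(11)=56; p(12)=77. So valid n = 6, 7, 8, 9, 10, 11.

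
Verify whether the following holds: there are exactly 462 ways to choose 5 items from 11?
C(11,5) = 462.

Answer: True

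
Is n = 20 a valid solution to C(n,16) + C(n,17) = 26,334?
No

Working:
C(20,16) + C(20,17) = 4,845 + 1,140 = 5,985, which does not equal 26,334.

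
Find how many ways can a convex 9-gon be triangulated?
429

Solution: Using the Catalan number formula: C_n = C(2n, n) / (n+1)
C_7 = C(14, 7) / (7+1)
     = 3432 / 8
     = 429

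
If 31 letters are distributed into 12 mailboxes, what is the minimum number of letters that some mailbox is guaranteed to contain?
3

Explanation: Pigeonhole: ⌈31/12⌉ = 3.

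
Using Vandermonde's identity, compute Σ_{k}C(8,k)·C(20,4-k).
= C(8+20,4) = C(28,4) = 20,475.
Final answer: 20,475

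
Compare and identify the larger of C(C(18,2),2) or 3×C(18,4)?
C(C(18,2),2)

Solution: C(C(18,2),2)=11,628, 3×C(18,4)=9,180.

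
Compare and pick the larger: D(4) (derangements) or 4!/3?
D(4)

Explanation: D(4) = (4-1)·[D(3) + D(2)] = 3·[2 + 1] = 9; 4!/3 = 24/3 = 8.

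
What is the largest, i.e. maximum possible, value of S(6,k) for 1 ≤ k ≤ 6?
90

Solution: Row S(6,k) for k = 1..6 (via S(n,k) = k·S(n−1,k) + S(n−1,k−1)): 1, 31, 90, 65, 15, 1. The row is unimodal; maximum at k = 3: 90.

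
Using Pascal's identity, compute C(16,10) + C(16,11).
12,376

Solution: C(16,10) + C(16,11) = C(17,11) = 12,376.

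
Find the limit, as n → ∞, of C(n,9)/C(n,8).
∞
C(n,9)/C(n,8) = (n-8)/9 → ∞ as n → ∞.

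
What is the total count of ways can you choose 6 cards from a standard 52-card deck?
C(52,6) = 20,358,520.
Final answer: 20,358,520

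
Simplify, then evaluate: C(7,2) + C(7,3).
56

Working:
By Pascal's identity: C(8,3) = 56.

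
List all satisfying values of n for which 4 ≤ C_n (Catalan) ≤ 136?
3, 4, 5, 6

C_2=2; C_3=5; C_4=14; C_5=42; C_6=132; C_7=429. So valid n = 3, 4, 5, 6.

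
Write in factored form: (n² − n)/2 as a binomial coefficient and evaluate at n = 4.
C(n,2); C(4,2) = 6
(n² − n)/2 = n(n−1)/2 = C(n,2). At n = 4: C(4,2) = 6.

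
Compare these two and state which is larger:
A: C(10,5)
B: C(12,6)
B
A=C(10,5)=252, B=C(12,6)=924.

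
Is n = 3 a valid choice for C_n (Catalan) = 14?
No

Explanation: C_3 = C(6,3)/(3+1) = 20/4 = 5, which does not equal 14.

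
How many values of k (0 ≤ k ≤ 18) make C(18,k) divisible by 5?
3

Explanation: Checking C(18,k) mod 5 for k = 0..18: divisible at k = 4, 9, 14. That's 3 values.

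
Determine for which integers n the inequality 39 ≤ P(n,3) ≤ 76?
5
P(4,3)=24; P(5,3)=60; P(6,3)=120. So valid n = 5.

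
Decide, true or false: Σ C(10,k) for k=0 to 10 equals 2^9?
False

Solution: Binomial theorem: Σ C(10,k) = (1+1)^10 = 2^10 = 1,024; RHS 2^9 = 512.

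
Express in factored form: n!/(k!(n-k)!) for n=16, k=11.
This is the binomial coefficient C(16,11) = 4,368.

Answer: C(16,11) = 4,368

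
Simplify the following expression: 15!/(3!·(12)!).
This is C(15,3) = 455.

Answer: 455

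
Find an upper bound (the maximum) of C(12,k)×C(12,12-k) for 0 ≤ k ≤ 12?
853,776
C(12,k)·C(12,12-k) = C(12,k)², maximised at the centre k = 6: C(12,6)² = 853,776.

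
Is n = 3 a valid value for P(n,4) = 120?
No

Solution: P(3,4) = 0 since 4 > 3, which does not equal 120.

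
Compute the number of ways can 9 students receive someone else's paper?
133,496

Using D(n) = (n-1)[D(n-1) + D(n-2)]:
D(9) = (9-1) × [D(8) + D(7)]
      = 8 × [14833 + 1854]
      = 8 × 16687
      = 133,496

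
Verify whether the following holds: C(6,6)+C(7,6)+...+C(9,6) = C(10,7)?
Hockey stick identity gives Σ = C(10,7) = 120; RHS C(10,7) = 120.
Final answer: True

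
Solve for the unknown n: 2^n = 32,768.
15

Reasoning: 32,768 = 1,024 × 32 = 2^10 × 2^5 = 2^15, so n = 15.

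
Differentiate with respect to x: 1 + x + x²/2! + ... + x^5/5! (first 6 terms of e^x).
1 + x + x²/2! + ... + x^4/4!
Differentiating term by term gives the first 5 terms of e^x.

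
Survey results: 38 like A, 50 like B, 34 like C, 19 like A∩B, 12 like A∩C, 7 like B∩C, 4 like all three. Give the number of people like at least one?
88

Working:
|A∪B∪C| = 38+50+34-19-12-7+4 = 88.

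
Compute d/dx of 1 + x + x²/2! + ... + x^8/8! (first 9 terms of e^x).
Differentiating term by term gives the first 8 terms of e^x.
Final answer: 1 + x + x²/2! + ... + x^7/7!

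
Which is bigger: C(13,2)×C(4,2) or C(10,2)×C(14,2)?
C(13,2)×C(4,2)=468, C(10,2)×C(14,2)=4,095.

Answer: C(10,2)×C(14,2)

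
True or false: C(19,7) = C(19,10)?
False

Working:
C(19,7) = 50,388 but C(19,10) = 92,378; symmetry gives C(19,7) = C(19,12), not C(19,10).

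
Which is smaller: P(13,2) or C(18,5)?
P(13,2)

Working:
P(13,2)=156, C(18,5)=8,568.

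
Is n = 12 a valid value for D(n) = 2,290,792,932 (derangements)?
No
D(12) = (12-1)·[D(11) + D(10)] = 11·[14,684,570 + 1,334,961] = 176,214,841, which does not equal 2,290,792,932.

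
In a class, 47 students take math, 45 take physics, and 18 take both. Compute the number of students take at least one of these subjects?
74

Reasoning: |A∪B| = |A|+|B|-|A∩B| = 47+45-18 = 74.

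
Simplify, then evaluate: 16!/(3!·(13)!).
560
This is C(16,3) = 560.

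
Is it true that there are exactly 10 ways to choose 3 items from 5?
C(5,3) = 10.
Final answer: True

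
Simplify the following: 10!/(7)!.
This equals 10×9×8 = 720.
Final answer: 720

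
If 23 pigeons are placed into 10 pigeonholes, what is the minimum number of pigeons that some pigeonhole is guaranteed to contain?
3

Solution: Pigeonhole: ⌈23/10⌉ = 3.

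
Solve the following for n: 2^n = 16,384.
14

16,384 = 1,024 × 16 = 2^10 × 2^4 = 2^14, so n = 14.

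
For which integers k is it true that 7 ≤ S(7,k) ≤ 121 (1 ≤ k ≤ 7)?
2, 6

Working:
S(7,1)=1; S(7,2)=63; S(7,3)=301; S(7,4)=350; S(7,5)=140; S(7,6)=21; S(7,7)=1. So valid k = 2, 6.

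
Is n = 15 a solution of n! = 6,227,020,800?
No

Reasoning: 15! = 15·14! = 15·87,178,291,200 = 1,307,674,368,000, which does not equal 6,227,020,800.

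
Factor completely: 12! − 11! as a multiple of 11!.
11 × 11! = 439,084,800

12! − 11! = 12·11! − 11! = (12 − 1)·11! = 11 × 11! = 439,084,800.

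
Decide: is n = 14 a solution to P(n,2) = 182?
Yes

Reasoning: P(14,2) = 14·13 = 182, which equals 182.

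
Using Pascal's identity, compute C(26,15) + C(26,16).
C(26,15) + C(26,16) = C(27,16) = 13,037,895.

Answer: 13,037,895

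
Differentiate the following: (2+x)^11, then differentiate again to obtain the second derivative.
110(2+x)^9

Working:
First derivative: 11(2+x)^{10}. Second derivative: 11·10·(2+x)^{9} = 110(2+x)^{9}.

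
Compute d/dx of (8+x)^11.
11(8+x)^10
Using the power rule: d/dx (8+x)^11 = 11(8+x)^{10}.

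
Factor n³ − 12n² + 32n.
n(n − 4)(n − 8)

Reasoning: n³ − 12n² + 32n = n(n² − 12n + 32) = n(n − 4)(n − 8).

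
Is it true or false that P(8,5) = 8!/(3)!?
True

Explanation: Permutation formula P(n,k) = n!/(n-k)!: 8!/3! = 40,320/6 = 6,720 = P(8,5). The statement holds.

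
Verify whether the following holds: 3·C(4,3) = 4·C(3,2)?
True

Working:
Absorption identity k·C(n,k) = n·C(n-1,k-1). LHS = 3·4 = 12; RHS = 4·3 = 12.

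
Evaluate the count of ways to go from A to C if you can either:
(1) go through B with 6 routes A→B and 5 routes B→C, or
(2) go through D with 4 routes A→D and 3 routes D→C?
42

Solution: Route via B: 6×5=30. Route via D: 4×3=12. Total: 42.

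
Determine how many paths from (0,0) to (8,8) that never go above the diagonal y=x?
1,430

Reasoning: Counted by the Catalan number C_8: C_8 = C(16,8)/(8+1) = 12,870/9 = 1,430.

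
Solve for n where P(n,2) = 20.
5

Explanation: P(n,2) = n(n−1) is increasing in n; n(n−1) ≈ (n−0.5)^2 = 20 gives n ≈ 5.0. Check: P(3,2) = 6, P(4,2) = 12, P(5,2) = 20 ✓. So n = 5.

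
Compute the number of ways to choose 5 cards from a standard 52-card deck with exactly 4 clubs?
13 clubs and 39 non-clubs: C(13,4) × C(39,1) = 715 × 39 = 27,885.

Answer: 27,885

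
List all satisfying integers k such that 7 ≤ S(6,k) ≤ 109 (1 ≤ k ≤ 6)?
2, 3, 4, 5

Working:
S(6,1)=1; S(6,2)=31; S(6,3)=90; S(6,4)=65; S(6,5)=15; S(6,6)=1. So valid k = 2, 3, 4, 5.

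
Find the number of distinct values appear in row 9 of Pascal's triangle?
5

Explanation: Row 9 has entries C(9,0)..C(9,9); by symmetry C(9,k)=C(9,9-k), giving 5 distinct values.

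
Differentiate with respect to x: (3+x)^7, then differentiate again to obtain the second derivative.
42(3+x)^5

Reasoning: First derivative: 7(3+x)^{6}. Second derivative: 7·6·(3+x)^{5} = 42(3+x)^{5}.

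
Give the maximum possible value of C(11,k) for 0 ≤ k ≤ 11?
462

Explanation: Maximum at k = 5 or k = 6: C(11,5) = 462.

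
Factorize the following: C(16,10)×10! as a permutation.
C(16,10)×10! = [16!/(10!(6)!)]×10! = 16!/(6)! = P(16,10) = 29,059,430,400.
Final answer: P(16,10)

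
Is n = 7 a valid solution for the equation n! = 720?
No

7! = 7·6! = 7·720 = 5,040, which does not equal 720.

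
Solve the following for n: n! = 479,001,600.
12

Reasoning: n! is strictly increasing. 10! = 3,628,800, 11! = 39,916,800, 12! = 479,001,600 ✓. So n = 12.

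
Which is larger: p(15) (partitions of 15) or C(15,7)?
Pentagonal recurrence p(n) = p(n−1) + p(n−2) − p(n−5) − p(n−7) + …: p(15) = p(14) + p(13) − p(10) − p(8) + p(3) + p(0) = 135 + 101 − 42 − 22 + 3 + 1 = 176; C(15,7) = 6,435.

Answer: C(15,7)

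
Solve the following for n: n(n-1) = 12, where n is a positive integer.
4

Explanation: n² − n − 12 = 0, so n = (1 ± √(1 + 4·12))/2 = (1 ± √49)/2 = (1 ± 7)/2, i.e. n = 4 or n = -3. Taking the positive root, n = 4 (check: 4×3 = 12).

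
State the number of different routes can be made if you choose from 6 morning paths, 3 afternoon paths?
18

Working:
By the multiplication principle: 6 × 3 = 18.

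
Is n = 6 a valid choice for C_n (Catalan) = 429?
No

Reasoning: C_6 = C(12,6)/(6+1) = 924/7 = 132, which does not equal 429.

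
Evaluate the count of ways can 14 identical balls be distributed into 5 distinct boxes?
3,060

Reasoning: C(14+5-1, 5-1) = C(18, 4) = 3,060.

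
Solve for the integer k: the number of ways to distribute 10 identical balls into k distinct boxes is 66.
Stars and bars: the count is C(10+k−1, k−1), increasing in k. k=2: C(11,1) = 11, k=3: C(12,2) = 66 ✓. So k = 3.

Answer: 3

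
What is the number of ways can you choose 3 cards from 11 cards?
165

Working:
C(11,3) = 11! / (3! × (11-3)!)
         = 11! / (3! × 8!)
         = 165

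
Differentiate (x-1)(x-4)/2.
(2x - 5)/2

d/dx[(x-1)(x-4)] = (x-4) + (x-1) = 2x - 5. Dividing by 2 gives (2x - 5)/2.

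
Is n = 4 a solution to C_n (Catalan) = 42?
No

Solution: C_4 = C(8,4)/(4+1) = 70/5 = 14, which does not equal 42.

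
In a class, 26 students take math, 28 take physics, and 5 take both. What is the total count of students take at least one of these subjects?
49

Explanation: |A∪B| = |A|+|B|-|A∩B| = 26+28-5 = 49.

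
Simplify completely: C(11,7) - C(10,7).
C(11,7) - C(10,7) = C(10,6) = 210.
Final answer: 210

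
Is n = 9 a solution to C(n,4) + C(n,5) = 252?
Yes

Reasoning: C(9,4) + C(9,5) = 126 + 126 = 252, which equals 252.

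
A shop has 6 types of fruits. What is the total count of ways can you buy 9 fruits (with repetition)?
2,002

Solution: Stars and bars: C(9+6-1, 9) = C(14, 9) = 2,002.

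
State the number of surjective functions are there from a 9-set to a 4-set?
186,480

Explanation: Onto functions = 4! × S(9,4)
First compute S(9,4) via recurrence:
Using the Stirling recurrence: S(n,k) = k·S(n-1,k) + S(n-1,k-1)
S(9,4) = 4·S(8,4) + S(8,3)
         = 4·1701 + 966
         = 6804 + 966
         = 7,770
Then: 24 × 7770 = 186,480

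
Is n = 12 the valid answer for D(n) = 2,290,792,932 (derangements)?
D(12) = (12-1)·[D(11) + D(10)] = 11·[14,684,570 + 1,334,961] = 176,214,841, which does not equal 2,290,792,932.
Final answer: No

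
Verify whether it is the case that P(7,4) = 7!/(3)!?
True
Permutation formula P(n,k) = n!/(n-k)!: 7!/3! = 5,040/6 = 840 = P(7,4). The statement holds.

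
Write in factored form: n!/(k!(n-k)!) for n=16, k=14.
C(16,14) = 120

Working:
This is the binomial coefficient C(16,14) = 120.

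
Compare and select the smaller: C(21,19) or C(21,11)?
C(21,19)=210, C(21,11)=352,716.

Answer: C(21,19)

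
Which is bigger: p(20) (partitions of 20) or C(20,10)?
C(20,10)
Pentagonal recurrence p(n) = p(n−1) + p(n−2) − p(n−5) − p(n−7) + …: p(20) = p(19) + p(18) − p(15) − p(13) + p(8) + p(5) = 490 + 385 − 176 − 101 + 22 + 7 = 627; C(20,10) = 184,756.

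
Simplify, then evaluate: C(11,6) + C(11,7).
By Pascal's identity: C(12,7) = 792.

Answer: 792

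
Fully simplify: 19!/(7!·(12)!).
This is C(19,7) = 50,388.
Final answer: 50,388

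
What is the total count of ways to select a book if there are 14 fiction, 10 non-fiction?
24

Reasoning: By the addition principle: 14 + 10 = 24.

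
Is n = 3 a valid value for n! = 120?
No

Solution: 3! = 3·2! = 3·2 = 6, which does not equal 120.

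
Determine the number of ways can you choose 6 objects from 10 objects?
210

C(10,6) = 10! / (6! × (10-6)!)
         = 10! / (6! × 4!)
         = 210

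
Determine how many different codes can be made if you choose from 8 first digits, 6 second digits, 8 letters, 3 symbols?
By the multiplication principle: 8 × 6 × 8 × 3 = 1,152.

Answer: 1,152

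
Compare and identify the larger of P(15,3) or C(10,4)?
P(15,3)

P(15,3)=2,730, C(10,4)=210.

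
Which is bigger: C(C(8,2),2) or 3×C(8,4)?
C(C(8,2),2)=378, 3×C(8,4)=210.
Final answer: C(C(8,2),2)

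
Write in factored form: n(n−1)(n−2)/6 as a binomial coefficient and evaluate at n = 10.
C(n,3); C(10,3) = 120
n(n−1)(n−2)/6 = n!/(3!(n−3)!) = C(n,3). At n = 10: C(10,3) = 120.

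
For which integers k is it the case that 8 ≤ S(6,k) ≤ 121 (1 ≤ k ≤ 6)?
S(6,1)=1; S(6,2)=31; S(6,3)=90; S(6,4)=65; S(6,5)=15; S(6,6)=1. So valid k = 2, 3, 4, 5.
Final answer: 2, 3, 4, 5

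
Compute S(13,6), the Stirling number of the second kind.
9,321,312

Working:
Using the Stirling recurrence: S(n,k) = k·S(n-1,k) + S(n-1,k-1)
S(13,6) = 6·S(12,6) + S(12,5)
         = 6·1323652 + 1379400
         = 7941912 + 1379400
         = 9,321,312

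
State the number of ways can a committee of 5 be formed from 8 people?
56

Working:
C(8,5) = 8! / (5! × (8-5)!)
         = 8! / (5! × 3!)
         = 56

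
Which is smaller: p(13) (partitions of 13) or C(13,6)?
p(13)

Working:
Pentagonal recurrence p(n) = p(n−1) + p(n−2) − p(n−5) − p(n−7) + …: p(13) = p(12) + p(11) − p(8) − p(6) + p(1) = 77 + 56 − 22 − 11 + 1 = 101; C(13,6) = 1,716.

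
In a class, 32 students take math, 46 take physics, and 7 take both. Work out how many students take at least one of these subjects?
71

Solution: |A∪B| = |A|+|B|-|A∩B| = 32+46-7 = 71.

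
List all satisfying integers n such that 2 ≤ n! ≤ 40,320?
n! is strictly increasing; 2! = 2 and 8! = 40,320, so valid n = 2, 3, 4, 5, 6, 7, 8.

Answer: 2, 3, 4, 5, 6, 7, 8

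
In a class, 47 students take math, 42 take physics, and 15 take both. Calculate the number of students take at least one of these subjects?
74
|A∪B| = |A|+|B|-|A∩B| = 47+42-15 = 74.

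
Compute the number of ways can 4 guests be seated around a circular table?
Circular arrangements: (4-1)! = 6.
Final answer: 6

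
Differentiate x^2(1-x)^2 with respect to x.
Product rule: 2x^{1}(1-x)^{2} + x^2·(-2)(1-x)^{1}.

Answer: 2x^1(1-x)^2 - 2x^2(1-x)^1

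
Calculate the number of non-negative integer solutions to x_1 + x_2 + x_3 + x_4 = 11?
364
C(11+4-1, 4-1) = 364.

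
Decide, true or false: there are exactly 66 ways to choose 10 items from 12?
True

Working:
C(12,10) = 66.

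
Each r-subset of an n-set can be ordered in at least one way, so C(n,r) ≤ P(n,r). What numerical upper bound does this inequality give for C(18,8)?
1,764,322,560

Reasoning: P(18,8) = 18·17·16·15·14·13·12·11 = 1,764,322,560, so C(18,8) ≤ 1,764,322,560. (The bound is loose by a factor of 8! = 40,320: C(18,8) = 1,764,322,560/40,320 = 43,758.)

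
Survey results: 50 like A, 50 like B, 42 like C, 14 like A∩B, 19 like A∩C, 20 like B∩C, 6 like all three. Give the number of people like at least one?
95
|A∪B∪C| = 50+50+42-14-19-20+6 = 95.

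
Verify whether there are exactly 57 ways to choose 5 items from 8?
C(8,5) = 56 ≠ 57.

Answer: False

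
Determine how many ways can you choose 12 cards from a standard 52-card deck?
206,379,406,870

C(52,12) = 206,379,406,870.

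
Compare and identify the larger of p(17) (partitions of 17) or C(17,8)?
C(17,8)

Explanation: Pentagonal recurrence p(n) = p(n−1) + p(n−2) − p(n−5) − p(n−7) + …: p(17) = p(16) + p(15) − p(12) − p(10) + p(5) + p(2) = 231 + 176 − 77 − 42 + 7 + 2 = 297; C(17,8) = 24,310.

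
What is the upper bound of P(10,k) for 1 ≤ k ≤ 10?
3,628,800

Working:
P(10,k) increases in k, so maximum at k = 10: 10! = 3,628,800.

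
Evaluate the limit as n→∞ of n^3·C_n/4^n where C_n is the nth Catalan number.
∞

Solution: C_n ~ 4^n/(n^(3/2)√π), so n^3·C_n/4^n ~ n^(3 − 3/2)/√π → ∞.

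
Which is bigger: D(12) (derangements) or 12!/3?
D(12) = (12-1)·[D(11) + D(10)] = 11·[14,684,570 + 1,334,961] = 176,214,841; 12!/3 = 479,001,600/3 = 159,667,200.
Final answer: D(12)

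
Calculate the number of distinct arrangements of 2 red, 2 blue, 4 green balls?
420

Solution: Multinomial: 8!/(2! × 2! × 4!) = 420.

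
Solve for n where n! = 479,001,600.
12

Explanation: n! is strictly increasing. 10! = 3,628,800, 11! = 39,916,800, 12! = 479,001,600 ✓. So n = 12.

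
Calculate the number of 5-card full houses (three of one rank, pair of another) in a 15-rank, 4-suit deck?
Triple rank: 15. Triple suits: C(4,3)=4. Pair rank: 14. Pair suits: C(4,2)=6. Total: 5,040.

Answer: 5,040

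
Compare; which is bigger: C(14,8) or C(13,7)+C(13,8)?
Equal

Working:
By Pascal's identity: C(14,8) = C(13,7)+C(13,8) = 3,003. Equal.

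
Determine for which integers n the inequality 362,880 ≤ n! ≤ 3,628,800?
n! is strictly increasing; 9! = 362,880 and 10! = 3,628,800, so valid n = 9, 10.
Final answer: 9, 10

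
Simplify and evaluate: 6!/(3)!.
120

Explanation: This equals 6×5×4 = 120.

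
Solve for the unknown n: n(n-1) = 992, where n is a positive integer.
32

Working:
n² − n − 992 = 0, so n = (1 ± √(1 + 4·992))/2 = (1 ± √3,969)/2 = (1 ± 63)/2, i.e. n = 32 or n = -31. Taking the positive root, n = 32 (check: 32×31 = 992).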